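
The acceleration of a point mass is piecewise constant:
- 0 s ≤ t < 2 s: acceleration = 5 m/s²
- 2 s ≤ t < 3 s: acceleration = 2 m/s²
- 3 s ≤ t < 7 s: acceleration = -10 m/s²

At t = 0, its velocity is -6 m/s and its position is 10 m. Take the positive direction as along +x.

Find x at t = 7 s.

-43 m

On each constant-a segment, Δv = aΔt and Δx = v₀Δt + ½aΔt²; chain segment to segment.
0–2 s: v starts -6 m/s; Δx = -6·2 + ½·5·2² = -2 m; v ends 4 m/s.
2–3 s: v starts 4 m/s; Δx = 4·1 + ½·2·1² = 5 m; v ends 6 m/s.
3–7 s: v starts 6 m/s; Δx = 6·4 + ½·-10·4² = -56 m; v ends -34 m/s.
x(7) = 10 + Σ Δx = -43 m.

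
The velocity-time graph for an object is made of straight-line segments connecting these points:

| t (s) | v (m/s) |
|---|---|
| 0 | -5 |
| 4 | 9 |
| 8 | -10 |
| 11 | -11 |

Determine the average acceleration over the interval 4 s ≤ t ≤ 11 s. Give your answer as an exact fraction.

-20/7 m/s²

Average acceleration = Δv/Δt = (-11 − 9)/(11 − 4) = -20/7 m/s².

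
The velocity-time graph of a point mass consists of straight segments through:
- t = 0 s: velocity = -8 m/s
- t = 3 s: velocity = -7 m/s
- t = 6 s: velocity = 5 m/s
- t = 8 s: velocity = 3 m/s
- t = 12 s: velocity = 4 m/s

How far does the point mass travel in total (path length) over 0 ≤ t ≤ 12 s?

Distance (not displacement) is the total path length: add the absolute areas under v-t.
0–3 s: |½(-8 + -7)(3)| = 22.5 m
3–6 s: v = 0 at t = 4.75 s; triangle areas 6.125 + 3.125 = 9.25 m
6–8 s: |½(5 + 3)(2)| = 8 m
8–12 s: |½(3 + 4)(4)| = 14 m
Total distance = 53.75 m

53.75 m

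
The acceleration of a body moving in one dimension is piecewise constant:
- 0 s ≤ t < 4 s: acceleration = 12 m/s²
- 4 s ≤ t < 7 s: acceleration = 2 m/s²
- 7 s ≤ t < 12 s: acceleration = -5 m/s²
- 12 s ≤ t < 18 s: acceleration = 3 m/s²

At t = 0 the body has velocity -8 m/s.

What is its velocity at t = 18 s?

Δv equals the area under the a-t graph; then v = v₀ + Δv.
0–4 s: 12 × 4 = 48 m/s
4–7 s: 2 × 3 = 6 m/s
7–12 s: -5 × 5 = -25 m/s
12–18 s: 3 × 6 = 18 m/s
Δv = 47 m/s, so v(18) = -8 + (47) = 39 m/s.

39 m/s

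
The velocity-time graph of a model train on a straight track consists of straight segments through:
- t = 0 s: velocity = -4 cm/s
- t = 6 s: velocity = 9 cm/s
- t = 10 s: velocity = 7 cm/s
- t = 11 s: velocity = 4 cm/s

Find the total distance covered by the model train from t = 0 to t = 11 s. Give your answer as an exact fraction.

Total distance travelled is ∫|v| dt — sum the magnitudes of each area piece.
0–6 s: v = 0 at t = 24/13 s; triangle areas 48/13 + 243/13 = 291/13 cm
6–10 s: |½(9 + 7)(4)| = 32 cm
10–11 s: |½(7 + 4)(1)| = 5.5 cm
Total distance = 1557/26 cm

1557/26 cm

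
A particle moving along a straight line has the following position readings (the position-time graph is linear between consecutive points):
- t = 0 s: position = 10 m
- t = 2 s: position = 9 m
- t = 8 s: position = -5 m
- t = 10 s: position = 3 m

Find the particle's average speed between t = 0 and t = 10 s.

2.3 m/s

Average speed = (total path length)/(elapsed time); on a piecewise-linear x-t graph the path length is Σ|Δx|.
0–2 s: |Δx| = |9 − 10| = 1 m
2–8 s: |Δx| = |-5 − 9| = 14 m
8–10 s: |Δx| = |3 − -5| = 8 m
Total path = 23 m; average speed = 23/10 = 2.3 m/s.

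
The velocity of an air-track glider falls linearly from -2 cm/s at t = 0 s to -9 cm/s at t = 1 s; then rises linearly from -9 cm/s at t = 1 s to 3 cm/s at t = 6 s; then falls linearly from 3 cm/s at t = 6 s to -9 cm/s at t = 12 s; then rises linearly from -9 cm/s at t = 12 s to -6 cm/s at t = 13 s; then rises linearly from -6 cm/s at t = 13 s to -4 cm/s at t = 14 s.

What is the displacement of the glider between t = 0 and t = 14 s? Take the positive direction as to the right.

-51 cm

Displacement is the signed area under the v-t curve.
0–1 s: ½(-2 + -9)(1) = -5.5 cm
1–6 s: ½(-9 + 3)(5) = -15 cm
6–12 s: ½(3 + -9)(6) = -18 cm
12–13 s: ½(-9 + -6)(1) = -7.5 cm
13–14 s: ½(-6 + -4)(1) = -5 cm
Net displacement = -51 cm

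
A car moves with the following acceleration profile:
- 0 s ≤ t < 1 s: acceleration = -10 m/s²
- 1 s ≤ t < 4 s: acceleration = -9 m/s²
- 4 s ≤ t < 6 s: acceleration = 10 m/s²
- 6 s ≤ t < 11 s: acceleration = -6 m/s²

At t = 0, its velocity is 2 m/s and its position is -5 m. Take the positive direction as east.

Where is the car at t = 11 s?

On each constant-a segment, Δv = aΔt and Δx = v₀Δt + ½aΔt²; chain segment to segment.
0–1 s: v starts 2 m/s; Δx = 2·1 + ½·-10·1² = -3 m; v ends -8 m/s.
1–4 s: v starts -8 m/s; Δx = -8·3 + ½·-9·3² = -64.5 m; v ends -35 m/s.
4–6 s: v starts -35 m/s; Δx = -35·2 + ½·10·2² = -50 m; v ends -15 m/s.
6–11 s: v starts -15 m/s; Δx = -15·5 + ½·-6·5² = -150 m; v ends -45 m/s.
x(11) = -5 + Σ Δx = -272.5 m.

-272.5 m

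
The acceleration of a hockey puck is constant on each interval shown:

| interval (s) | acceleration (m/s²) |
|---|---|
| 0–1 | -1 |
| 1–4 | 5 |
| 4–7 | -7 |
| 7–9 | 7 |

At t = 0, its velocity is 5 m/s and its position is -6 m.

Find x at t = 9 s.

On each constant-a segment, Δv = aΔt and Δx = v₀Δt + ½aΔt²; chain segment to segment.
0–1 s: v starts 5 m/s; Δx = 5·1 + ½·-1·1² = 4.5 m; v ends 4 m/s.
1–4 s: v starts 4 m/s; Δx = 4·3 + ½·5·3² = 34.5 m; v ends 19 m/s.
4–7 s: v starts 19 m/s; Δx = 19·3 + ½·-7·3² = 25.5 m; v ends -2 m/s.
7–9 s: v starts -2 m/s; Δx = -2·2 + ½·7·2² = 10 m; v ends 12 m/s.
x(9) = -6 + Σ Δx = 68.5 m.

68.5 m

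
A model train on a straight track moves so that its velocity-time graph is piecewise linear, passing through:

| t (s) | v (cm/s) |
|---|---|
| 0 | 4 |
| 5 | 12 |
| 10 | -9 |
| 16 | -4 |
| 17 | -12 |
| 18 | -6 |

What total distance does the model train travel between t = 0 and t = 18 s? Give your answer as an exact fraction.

Distance (not displacement) is the total path length: add the absolute areas under v-t.
0–5 s: |½(4 + 12)(5)| = 40 cm
5–10 s: v = 0 at t = 55/7 s; triangle areas 120/7 + 135/14 = 375/14 cm
10–16 s: |½(-9 + -4)(6)| = 39 cm
16–17 s: |½(-4 + -12)(1)| = 8 cm
17–18 s: |½(-12 + -6)(1)| = 9 cm
Total distance = 1719/14 cm

1719/14 cm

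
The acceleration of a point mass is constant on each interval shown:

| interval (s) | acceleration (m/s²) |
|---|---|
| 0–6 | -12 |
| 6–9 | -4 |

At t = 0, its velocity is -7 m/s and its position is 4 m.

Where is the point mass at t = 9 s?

On each constant-a segment, Δv = aΔt and Δx = v₀Δt + ½aΔt²; chain segment to segment.
0–6 s: v starts -7 m/s; Δx = -7·6 + ½·-12·6² = -258 m; v ends -79 m/s.
6–9 s: v starts -79 m/s; Δx = -79·3 + ½·-4·3² = -255 m; v ends -91 m/s.
x(9) = 4 + Σ Δx = -509 m.

-509 m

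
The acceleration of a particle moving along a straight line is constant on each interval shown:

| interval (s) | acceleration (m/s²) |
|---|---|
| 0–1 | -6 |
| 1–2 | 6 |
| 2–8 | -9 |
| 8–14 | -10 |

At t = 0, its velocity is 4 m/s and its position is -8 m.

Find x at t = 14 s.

On each constant-a segment, Δv = aΔt and Δx = v₀Δt + ½aΔt²; chain segment to segment.
0–1 s: v starts 4 m/s; Δx = 4·1 + ½·-6·1² = 1 m; v ends -2 m/s.
1–2 s: v starts -2 m/s; Δx = -2·1 + ½·6·1² = 1 m; v ends 4 m/s.
2–8 s: v starts 4 m/s; Δx = 4·6 + ½·-9·6² = -138 m; v ends -50 m/s.
8–14 s: v starts -50 m/s; Δx = -50·6 + ½·-10·6² = -480 m; v ends -110 m/s.
x(14) = -8 + Σ Δx = -624 m.

-624 m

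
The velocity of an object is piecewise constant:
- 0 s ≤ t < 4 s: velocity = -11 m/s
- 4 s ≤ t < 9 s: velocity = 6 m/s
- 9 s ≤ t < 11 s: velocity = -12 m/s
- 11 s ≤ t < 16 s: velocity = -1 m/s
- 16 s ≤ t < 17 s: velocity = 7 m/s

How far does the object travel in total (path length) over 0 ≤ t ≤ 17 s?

110 m

Total distance travelled is ∫|v| dt — sum the magnitudes of each area piece.
0–4 s: |-11| × 4 = 44 m
4–9 s: |6| × 5 = 30 m
9–11 s: |-12| × 2 = 24 m
11–16 s: |-1| × 5 = 5 m
16–17 s: |7| × 1 = 7 m
Total distance = 110 m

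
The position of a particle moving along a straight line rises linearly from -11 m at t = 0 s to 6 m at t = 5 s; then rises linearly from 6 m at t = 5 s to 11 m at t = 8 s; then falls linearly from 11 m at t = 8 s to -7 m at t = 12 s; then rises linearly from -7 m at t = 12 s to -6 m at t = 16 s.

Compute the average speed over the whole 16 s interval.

Average speed = (total path length)/(elapsed time); on a piecewise-linear x-t graph the path length is Σ|Δx|.
0–5 s: |Δx| = |6 − -11| = 17 m
5–8 s: |Δx| = |11 − 6| = 5 m
8–12 s: |Δx| = |-7 − 11| = 18 m
12–16 s: |Δx| = |-6 − -7| = 1 m
Total path = 41 m; average speed = 41/16 = 2.5625 m/s.

2.5625 m/s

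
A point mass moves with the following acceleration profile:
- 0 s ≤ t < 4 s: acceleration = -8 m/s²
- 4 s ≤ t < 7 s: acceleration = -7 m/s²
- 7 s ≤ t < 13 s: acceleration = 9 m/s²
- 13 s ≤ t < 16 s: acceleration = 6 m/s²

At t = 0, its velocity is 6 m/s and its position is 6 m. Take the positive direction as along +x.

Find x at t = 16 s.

-215.5 m

On each constant-a segment, Δv = aΔt and Δx = v₀Δt + ½aΔt²; chain segment to segment.
0–4 s: v starts 6 m/s; Δx = 6·4 + ½·-8·4² = -40 m; v ends -26 m/s.
4–7 s: v starts -26 m/s; Δx = -26·3 + ½·-7·3² = -109.5 m; v ends -47 m/s.
7–13 s: v starts -47 m/s; Δx = -47·6 + ½·9·6² = -120 m; v ends 7 m/s.
13–16 s: v starts 7 m/s; Δx = 7·3 + ½·6·3² = 48 m; v ends 25 m/s.
x(16) = 6 + Σ Δx = -215.5 m.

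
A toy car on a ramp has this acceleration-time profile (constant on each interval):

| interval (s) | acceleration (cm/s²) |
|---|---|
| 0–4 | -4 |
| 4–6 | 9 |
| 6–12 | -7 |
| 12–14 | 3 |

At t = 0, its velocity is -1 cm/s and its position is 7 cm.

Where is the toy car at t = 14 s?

-241 cm

On each constant-a segment, Δv = aΔt and Δx = v₀Δt + ½aΔt²; chain segment to segment.
0–4 s: v starts -1 cm/s; Δx = -1·4 + ½·-4·4² = -36 cm; v ends -17 cm/s.
4–6 s: v starts -17 cm/s; Δx = -17·2 + ½·9·2² = -16 cm; v ends 1 cm/s.
6–12 s: v starts 1 cm/s; Δx = 1·6 + ½·-7·6² = -120 cm; v ends -41 cm/s.
12–14 s: v starts -41 cm/s; Δx = -41·2 + ½·3·2² = -76 cm; v ends -35 cm/s.
x(14) = 7 + Σ Δx = -241 cm.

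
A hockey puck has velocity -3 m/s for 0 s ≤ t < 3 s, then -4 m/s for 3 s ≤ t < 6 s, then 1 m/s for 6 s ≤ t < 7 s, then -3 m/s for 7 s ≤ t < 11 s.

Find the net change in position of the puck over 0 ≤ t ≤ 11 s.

Displacement is the signed area under the v-t curve.
0–3 s: -3 × 3 = -9 m
3–6 s: -4 × 3 = -12 m
6–7 s: 1 × 1 = 1 m
7–11 s: -3 × 4 = -12 m
Net displacement = -32 m

-32 m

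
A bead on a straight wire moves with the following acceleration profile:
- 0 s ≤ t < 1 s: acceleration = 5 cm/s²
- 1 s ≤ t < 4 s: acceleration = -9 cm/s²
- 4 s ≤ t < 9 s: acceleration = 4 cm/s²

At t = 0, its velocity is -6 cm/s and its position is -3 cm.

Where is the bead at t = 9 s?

On each constant-a segment, Δv = aΔt and Δx = v₀Δt + ½aΔt²; chain segment to segment.
0–1 s: v starts -6 cm/s; Δx = -6·1 + ½·5·1² = -3.5 cm; v ends -1 cm/s.
1–4 s: v starts -1 cm/s; Δx = -1·3 + ½·-9·3² = -43.5 cm; v ends -28 cm/s.
4–9 s: v starts -28 cm/s; Δx = -28·5 + ½·4·5² = -90 cm; v ends -8 cm/s.
x(9) = -3 + Σ Δx = -140 cm.

-140 cm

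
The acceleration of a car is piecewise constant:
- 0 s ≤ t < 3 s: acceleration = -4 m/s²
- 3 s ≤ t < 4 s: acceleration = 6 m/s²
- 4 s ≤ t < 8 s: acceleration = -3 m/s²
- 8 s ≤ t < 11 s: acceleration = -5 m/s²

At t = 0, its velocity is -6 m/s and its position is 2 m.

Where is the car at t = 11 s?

On each constant-a segment, Δv = aΔt and Δx = v₀Δt + ½aΔt²; chain segment to segment.
0–3 s: v starts -6 m/s; Δx = -6·3 + ½·-4·3² = -36 m; v ends -18 m/s.
3–4 s: v starts -18 m/s; Δx = -18·1 + ½·6·1² = -15 m; v ends -12 m/s.
4–8 s: v starts -12 m/s; Δx = -12·4 + ½·-3·4² = -72 m; v ends -24 m/s.
8–11 s: v starts -24 m/s; Δx = -24·3 + ½·-5·3² = -94.5 m; v ends -39 m/s.
x(11) = 2 + Σ Δx = -215.5 m.

-215.5 m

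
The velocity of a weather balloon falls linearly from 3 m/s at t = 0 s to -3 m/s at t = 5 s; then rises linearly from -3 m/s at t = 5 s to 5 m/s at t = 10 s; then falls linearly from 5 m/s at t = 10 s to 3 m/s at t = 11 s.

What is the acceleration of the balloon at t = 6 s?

1.6 m/s²

Acceleration is the slope of the v-t graph on 5–10 s: (5 − -3)/(10 − 5) = 1.6 m/s².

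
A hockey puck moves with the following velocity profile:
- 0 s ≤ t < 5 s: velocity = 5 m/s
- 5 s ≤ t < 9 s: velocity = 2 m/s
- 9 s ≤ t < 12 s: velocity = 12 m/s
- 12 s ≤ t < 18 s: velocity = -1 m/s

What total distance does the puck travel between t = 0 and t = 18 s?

75 m

Distance (not displacement) is the total path length: add the absolute areas under v-t.
0–5 s: |5| × 5 = 25 m
5–9 s: |2| × 4 = 8 m
9–12 s: |12| × 3 = 36 m
12–18 s: |-1| × 6 = 6 m
Total distance = 75 m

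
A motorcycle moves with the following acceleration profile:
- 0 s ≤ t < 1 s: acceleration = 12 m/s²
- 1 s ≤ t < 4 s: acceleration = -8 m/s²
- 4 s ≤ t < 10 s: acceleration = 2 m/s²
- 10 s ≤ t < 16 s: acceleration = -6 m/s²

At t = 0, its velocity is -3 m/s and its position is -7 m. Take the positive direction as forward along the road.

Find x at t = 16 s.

On each constant-a segment, Δv = aΔt and Δx = v₀Δt + ½aΔt²; chain segment to segment.
0–1 s: v starts -3 m/s; Δx = -3·1 + ½·12·1² = 3 m; v ends 9 m/s.
1–4 s: v starts 9 m/s; Δx = 9·3 + ½·-8·3² = -9 m; v ends -15 m/s.
4–10 s: v starts -15 m/s; Δx = -15·6 + ½·2·6² = -54 m; v ends -3 m/s.
10–16 s: v starts -3 m/s; Δx = -3·6 + ½·-6·6² = -126 m; v ends -39 m/s.
x(16) = -7 + Σ Δx = -193 m.

-193 m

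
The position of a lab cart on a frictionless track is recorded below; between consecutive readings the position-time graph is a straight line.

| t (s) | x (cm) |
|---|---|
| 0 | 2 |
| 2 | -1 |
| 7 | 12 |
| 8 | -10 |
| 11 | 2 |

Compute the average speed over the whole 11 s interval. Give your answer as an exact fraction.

Average speed = (total path length)/(elapsed time); on a piecewise-linear x-t graph the path length is Σ|Δx|.
0–2 s: |Δx| = |-1 − 2| = 3 cm
2–7 s: |Δx| = |12 − -1| = 13 cm
7–8 s: |Δx| = |-10 − 12| = 22 cm
8–11 s: |Δx| = |2 − -10| = 12 cm
Total path = 50 cm; average speed = 50/11 = 50/11 cm/s.

50/11 cm/s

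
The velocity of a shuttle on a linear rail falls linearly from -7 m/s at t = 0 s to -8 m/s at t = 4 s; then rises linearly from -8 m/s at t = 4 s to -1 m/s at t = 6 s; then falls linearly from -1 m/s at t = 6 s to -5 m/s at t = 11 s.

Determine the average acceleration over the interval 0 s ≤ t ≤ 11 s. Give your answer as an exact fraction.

2/11 m/s²

Average acceleration = Δv/Δt = (-5 − -7)/(11 − 0) = 2/11 m/s².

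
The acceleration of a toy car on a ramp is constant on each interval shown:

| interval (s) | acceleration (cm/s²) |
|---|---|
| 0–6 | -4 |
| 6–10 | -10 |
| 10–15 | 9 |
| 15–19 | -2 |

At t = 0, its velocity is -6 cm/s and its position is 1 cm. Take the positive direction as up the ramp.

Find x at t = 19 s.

On each constant-a segment, Δv = aΔt and Δx = v₀Δt + ½aΔt²; chain segment to segment.
0–6 s: v starts -6 cm/s; Δx = -6·6 + ½·-4·6² = -108 cm; v ends -30 cm/s.
6–10 s: v starts -30 cm/s; Δx = -30·4 + ½·-10·4² = -200 cm; v ends -70 cm/s.
10–15 s: v starts -70 cm/s; Δx = -70·5 + ½·9·5² = -237.5 cm; v ends -25 cm/s.
15–19 s: v starts -25 cm/s; Δx = -25·4 + ½·-2·4² = -116 cm; v ends -33 cm/s.
x(19) = 1 + Σ Δx = -660.5 cm.

-660.5 cm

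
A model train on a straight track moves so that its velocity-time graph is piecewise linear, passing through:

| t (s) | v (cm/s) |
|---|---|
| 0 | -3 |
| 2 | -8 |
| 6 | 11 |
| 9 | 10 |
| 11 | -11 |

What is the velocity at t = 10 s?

-0.5 cm/s

On 9–11 s the graph is linear from 10 to -11 cm/s: v(10) = 10 + (-11 − 10)·(10 − 9)/(11 − 9) = -0.5 cm/s.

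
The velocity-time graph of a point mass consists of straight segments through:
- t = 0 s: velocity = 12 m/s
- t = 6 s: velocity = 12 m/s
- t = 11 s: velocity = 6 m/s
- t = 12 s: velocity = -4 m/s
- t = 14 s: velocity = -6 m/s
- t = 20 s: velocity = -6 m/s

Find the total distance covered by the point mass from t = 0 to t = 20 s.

165.6 m

Distance (not displacement) is the total path length: add the absolute areas under v-t.
0–6 s: |12| × 6 = 72 m
6–11 s: |½(12 + 6)(5)| = 45 m
11–12 s: v = 0 at t = 11.6 s; triangle areas 1.8 + 0.8 = 2.6 m
12–14 s: |½(-4 + -6)(2)| = 10 m
14–20 s: |-6| × 6 = 36 m
Total distance = 165.6 m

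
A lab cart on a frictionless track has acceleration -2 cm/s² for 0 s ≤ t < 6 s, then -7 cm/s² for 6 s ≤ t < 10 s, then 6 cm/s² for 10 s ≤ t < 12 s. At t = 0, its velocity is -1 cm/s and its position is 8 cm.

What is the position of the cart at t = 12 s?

On each constant-a segment, Δv = aΔt and Δx = v₀Δt + ½aΔt²; chain segment to segment.
0–6 s: v starts -1 cm/s; Δx = -1·6 + ½·-2·6² = -42 cm; v ends -13 cm/s.
6–10 s: v starts -13 cm/s; Δx = -13·4 + ½·-7·4² = -108 cm; v ends -41 cm/s.
10–12 s: v starts -41 cm/s; Δx = -41·2 + ½·6·2² = -70 cm; v ends -29 cm/s.
x(12) = 8 + Σ Δx = -212 cm.

-212 cm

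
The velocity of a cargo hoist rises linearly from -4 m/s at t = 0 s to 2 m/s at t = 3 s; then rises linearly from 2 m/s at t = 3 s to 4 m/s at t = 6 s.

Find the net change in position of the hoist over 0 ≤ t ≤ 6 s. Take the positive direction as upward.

Net displacement equals the area under the velocity-time graph (areas below the axis count negative).
0–3 s: ½(-4 + 2)(3) = -3 m
3–6 s: ½(2 + 4)(3) = 9 m
Net displacement = 6 m

6 m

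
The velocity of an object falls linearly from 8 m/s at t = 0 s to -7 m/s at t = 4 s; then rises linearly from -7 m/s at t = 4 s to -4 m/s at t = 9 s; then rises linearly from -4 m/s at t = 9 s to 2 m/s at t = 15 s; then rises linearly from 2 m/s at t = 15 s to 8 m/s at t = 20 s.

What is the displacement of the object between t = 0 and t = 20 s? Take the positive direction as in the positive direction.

Displacement is the signed area under the v-t curve.
0–4 s: ½(8 + -7)(4) = 2 m
4–9 s: ½(-7 + -4)(5) = -27.5 m
9–15 s: ½(-4 + 2)(6) = -6 m
15–20 s: ½(2 + 8)(5) = 25 m
Net displacement = -6.5 m

-6.5 m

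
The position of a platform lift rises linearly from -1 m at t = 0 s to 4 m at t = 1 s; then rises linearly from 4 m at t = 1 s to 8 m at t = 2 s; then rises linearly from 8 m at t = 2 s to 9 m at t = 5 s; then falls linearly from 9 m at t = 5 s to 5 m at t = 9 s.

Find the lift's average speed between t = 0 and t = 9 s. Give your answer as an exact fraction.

Average speed = (total path length)/(elapsed time); on a piecewise-linear x-t graph the path length is Σ|Δx|.
0–1 s: |Δx| = |4 − -1| = 5 m
1–2 s: |Δx| = |8 − 4| = 4 m
2–5 s: |Δx| = |9 − 8| = 1 m
5–9 s: |Δx| = |5 − 9| = 4 m
Total path = 14 m; average speed = 14/9 = 14/9 m/s.

14/9 m/s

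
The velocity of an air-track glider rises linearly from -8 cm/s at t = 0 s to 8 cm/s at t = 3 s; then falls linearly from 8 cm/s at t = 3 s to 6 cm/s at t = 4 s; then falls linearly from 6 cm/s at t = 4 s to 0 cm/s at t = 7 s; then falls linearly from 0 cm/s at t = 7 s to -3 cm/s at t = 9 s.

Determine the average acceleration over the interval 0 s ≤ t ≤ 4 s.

Average acceleration = Δv/Δt = (6 − -8)/(4 − 0) = 3.5 cm/s².

3.5 cm/s²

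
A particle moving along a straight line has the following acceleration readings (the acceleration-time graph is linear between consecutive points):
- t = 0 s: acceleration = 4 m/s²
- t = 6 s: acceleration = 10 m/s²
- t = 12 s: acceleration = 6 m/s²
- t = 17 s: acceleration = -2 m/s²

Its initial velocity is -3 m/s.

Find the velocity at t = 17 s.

97 m/s

Δv equals the area under the a-t graph; then v = v₀ + Δv.
0–6 s: ½(4 + 10)(6) = 42 m/s
6–12 s: ½(10 + 6)(6) = 48 m/s
12–17 s: ½(6 + -2)(5) = 10 m/s
Δv = 100 m/s, so v(17) = -3 + (100) = 97 m/s.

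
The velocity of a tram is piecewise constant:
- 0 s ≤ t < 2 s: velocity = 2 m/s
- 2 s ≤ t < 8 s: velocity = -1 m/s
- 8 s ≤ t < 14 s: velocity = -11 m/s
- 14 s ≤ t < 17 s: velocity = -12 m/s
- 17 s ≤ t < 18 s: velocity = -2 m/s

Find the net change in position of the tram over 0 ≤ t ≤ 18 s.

Net displacement equals the area under the velocity-time graph (areas below the axis count negative).
0–2 s: 2 × 2 = 4 m
2–8 s: -1 × 6 = -6 m
8–14 s: -11 × 6 = -66 m
14–17 s: -12 × 3 = -36 m
17–18 s: -2 × 1 = -2 m
Net displacement = -106 m

-106 m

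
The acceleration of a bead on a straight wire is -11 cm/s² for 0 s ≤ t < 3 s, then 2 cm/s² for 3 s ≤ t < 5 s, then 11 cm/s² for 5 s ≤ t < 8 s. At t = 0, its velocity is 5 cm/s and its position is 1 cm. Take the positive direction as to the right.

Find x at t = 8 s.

-108 cm

On each constant-a segment, Δv = aΔt and Δx = v₀Δt + ½aΔt²; chain segment to segment.
0–3 s: v starts 5 cm/s; Δx = 5·3 + ½·-11·3² = -34.5 cm; v ends -28 cm/s.
3–5 s: v starts -28 cm/s; Δx = -28·2 + ½·2·2² = -52 cm; v ends -24 cm/s.
5–8 s: v starts -24 cm/s; Δx = -24·3 + ½·11·3² = -22.5 cm; v ends 9 cm/s.
x(8) = 1 + Σ Δx = -108 cm.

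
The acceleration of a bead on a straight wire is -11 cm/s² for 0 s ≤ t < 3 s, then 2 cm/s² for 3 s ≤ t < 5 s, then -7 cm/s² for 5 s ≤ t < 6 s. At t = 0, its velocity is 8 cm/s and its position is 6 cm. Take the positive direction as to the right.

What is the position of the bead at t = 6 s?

-90 cm

On each constant-a segment, Δv = aΔt and Δx = v₀Δt + ½aΔt²; chain segment to segment.
0–3 s: v starts 8 cm/s; Δx = 8·3 + ½·-11·3² = -25.5 cm; v ends -25 cm/s.
3–5 s: v starts -25 cm/s; Δx = -25·2 + ½·2·2² = -46 cm; v ends -21 cm/s.
5–6 s: v starts -21 cm/s; Δx = -21·1 + ½·-7·1² = -24.5 cm; v ends -28 cm/s.
x(6) = 6 + Σ Δx = -90 cm.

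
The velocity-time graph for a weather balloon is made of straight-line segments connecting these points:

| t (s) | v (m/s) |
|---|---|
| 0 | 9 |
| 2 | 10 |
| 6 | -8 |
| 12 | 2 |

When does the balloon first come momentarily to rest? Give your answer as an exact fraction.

v changes sign on 2–6 s (from 10 to -8); the graph is linear there, so v = 0 at t = 2 + (-10)·(6 − 2)/(-8 − 10) = 38/9 s.

t = 38/9 s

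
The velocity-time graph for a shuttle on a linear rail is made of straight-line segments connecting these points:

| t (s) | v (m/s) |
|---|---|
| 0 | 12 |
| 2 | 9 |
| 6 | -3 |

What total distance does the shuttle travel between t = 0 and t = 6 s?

Distance (not displacement) is the total path length: add the absolute areas under v-t.
0–2 s: |½(12 + 9)(2)| = 21 m
2–6 s: v = 0 at t = 5 s; triangle areas 13.5 + 1.5 = 15 m
Total distance = 36 m

36 m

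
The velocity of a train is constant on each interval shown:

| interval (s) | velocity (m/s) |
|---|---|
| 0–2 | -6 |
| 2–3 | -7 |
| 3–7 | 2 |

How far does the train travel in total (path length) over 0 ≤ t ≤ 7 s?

27 m

Distance (not displacement) is the total path length: add the absolute areas under v-t.
0–2 s: |-6| × 2 = 12 m
2–3 s: |-7| × 1 = 7 m
3–7 s: |2| × 4 = 8 m
Total distance = 27 m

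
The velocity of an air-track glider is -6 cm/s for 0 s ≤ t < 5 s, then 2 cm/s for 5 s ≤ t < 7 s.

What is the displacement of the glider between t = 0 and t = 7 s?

-26 cm

Net displacement equals the area under the velocity-time graph (areas below the axis count negative).
0–5 s: -6 × 5 = -30 cm
5–7 s: 2 × 2 = 4 cm
Net displacement = -26 cm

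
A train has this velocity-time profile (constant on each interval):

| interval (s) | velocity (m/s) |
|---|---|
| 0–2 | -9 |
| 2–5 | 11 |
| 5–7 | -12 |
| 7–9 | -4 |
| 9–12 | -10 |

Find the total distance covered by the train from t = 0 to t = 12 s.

Distance (not displacement) is the total path length: add the absolute areas under v-t.
0–2 s: |-9| × 2 = 18 m
2–5 s: |11| × 3 = 33 m
5–7 s: |-12| × 2 = 24 m
7–9 s: |-4| × 2 = 8 m
9–12 s: |-10| × 3 = 30 m
Total distance = 113 m

113 m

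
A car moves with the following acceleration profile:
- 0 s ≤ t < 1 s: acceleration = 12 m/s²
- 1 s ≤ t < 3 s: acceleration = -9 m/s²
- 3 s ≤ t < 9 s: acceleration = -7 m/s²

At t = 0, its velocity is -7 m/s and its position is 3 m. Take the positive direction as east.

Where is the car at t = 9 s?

-210 m

On each constant-a segment, Δv = aΔt and Δx = v₀Δt + ½aΔt²; chain segment to segment.
0–1 s: v starts -7 m/s; Δx = -7·1 + ½·12·1² = -1 m; v ends 5 m/s.
1–3 s: v starts 5 m/s; Δx = 5·2 + ½·-9·2² = -8 m; v ends -13 m/s.
3–9 s: v starts -13 m/s; Δx = -13·6 + ½·-7·6² = -204 m; v ends -55 m/s.
x(9) = 3 + Σ Δx = -210 m.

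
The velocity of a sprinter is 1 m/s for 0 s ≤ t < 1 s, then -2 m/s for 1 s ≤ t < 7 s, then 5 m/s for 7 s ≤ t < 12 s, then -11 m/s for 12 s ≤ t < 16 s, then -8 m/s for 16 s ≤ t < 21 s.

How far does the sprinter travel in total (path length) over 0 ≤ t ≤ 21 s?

122 m

Total distance travelled is ∫|v| dt — sum the magnitudes of each area piece.
0–1 s: |1| × 1 = 1 m
1–7 s: |-2| × 6 = 12 m
7–12 s: |5| × 5 = 25 m
12–16 s: |-11| × 4 = 44 m
16–21 s: |-8| × 5 = 40 m
Total distance = 122 m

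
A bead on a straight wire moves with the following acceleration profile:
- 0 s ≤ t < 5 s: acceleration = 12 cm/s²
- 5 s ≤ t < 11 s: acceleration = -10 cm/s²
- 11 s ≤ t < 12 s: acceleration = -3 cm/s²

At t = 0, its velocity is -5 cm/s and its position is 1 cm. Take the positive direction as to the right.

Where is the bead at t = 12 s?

On each constant-a segment, Δv = aΔt and Δx = v₀Δt + ½aΔt²; chain segment to segment.
0–5 s: v starts -5 cm/s; Δx = -5·5 + ½·12·5² = 125 cm; v ends 55 cm/s.
5–11 s: v starts 55 cm/s; Δx = 55·6 + ½·-10·6² = 150 cm; v ends -5 cm/s.
11–12 s: v starts -5 cm/s; Δx = -5·1 + ½·-3·1² = -6.5 cm; v ends -8 cm/s.
x(12) = 1 + Σ Δx = 269.5 cm.

269.5 cm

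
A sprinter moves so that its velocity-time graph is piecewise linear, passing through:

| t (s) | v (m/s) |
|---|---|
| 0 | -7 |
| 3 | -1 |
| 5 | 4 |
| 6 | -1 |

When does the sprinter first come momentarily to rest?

t = 3.4 s

v changes sign on 3–5 s (from -1 to 4); the graph is linear there, so v = 0 at t = 3 + (1)·(5 − 3)/(4 − -1) = 3.4 s.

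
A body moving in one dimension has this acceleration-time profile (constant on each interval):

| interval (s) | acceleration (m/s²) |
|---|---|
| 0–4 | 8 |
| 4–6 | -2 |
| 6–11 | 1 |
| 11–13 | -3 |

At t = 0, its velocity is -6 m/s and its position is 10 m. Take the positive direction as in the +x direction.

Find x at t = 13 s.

268.5 m

On each constant-a segment, Δv = aΔt and Δx = v₀Δt + ½aΔt²; chain segment to segment.
0–4 s: v starts -6 m/s; Δx = -6·4 + ½·8·4² = 40 m; v ends 26 m/s.
4–6 s: v starts 26 m/s; Δx = 26·2 + ½·-2·2² = 48 m; v ends 22 m/s.
6–11 s: v starts 22 m/s; Δx = 22·5 + ½·1·5² = 122.5 m; v ends 27 m/s.
11–13 s: v starts 27 m/s; Δx = 27·2 + ½·-3·2² = 48 m; v ends 21 m/s.
x(13) = 10 + Σ Δx = 268.5 m.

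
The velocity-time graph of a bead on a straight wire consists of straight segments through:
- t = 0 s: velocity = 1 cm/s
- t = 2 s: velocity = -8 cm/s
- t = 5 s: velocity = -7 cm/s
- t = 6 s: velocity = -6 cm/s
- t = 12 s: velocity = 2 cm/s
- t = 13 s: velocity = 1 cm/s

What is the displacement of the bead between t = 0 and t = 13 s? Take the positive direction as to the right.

-46.5 cm

Net displacement equals the area under the velocity-time graph (areas below the axis count negative).
0–2 s: ½(1 + -8)(2) = -7 cm
2–5 s: ½(-8 + -7)(3) = -22.5 cm
5–6 s: ½(-7 + -6)(1) = -6.5 cm
6–12 s: ½(-6 + 2)(6) = -12 cm
12–13 s: ½(2 + 1)(1) = 1.5 cm
Net displacement = -46.5 cm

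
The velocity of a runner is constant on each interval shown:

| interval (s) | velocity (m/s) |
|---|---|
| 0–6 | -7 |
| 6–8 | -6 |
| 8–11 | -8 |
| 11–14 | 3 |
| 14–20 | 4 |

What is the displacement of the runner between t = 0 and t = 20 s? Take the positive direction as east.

Net displacement equals the area under the velocity-time graph (areas below the axis count negative).
0–6 s: -7 × 6 = -42 m
6–8 s: -6 × 2 = -12 m
8–11 s: -8 × 3 = -24 m
11–14 s: 3 × 3 = 9 m
14–20 s: 4 × 6 = 24 m
Net displacement = -45 m

-45 m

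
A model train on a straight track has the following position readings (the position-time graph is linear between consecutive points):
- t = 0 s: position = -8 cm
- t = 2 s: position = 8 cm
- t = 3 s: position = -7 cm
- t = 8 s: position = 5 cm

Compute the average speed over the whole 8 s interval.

5.375 cm/s

Average speed = (total path length)/(elapsed time); on a piecewise-linear x-t graph the path length is Σ|Δx|.
0–2 s: |Δx| = |8 − -8| = 16 cm
2–3 s: |Δx| = |-7 − 8| = 15 cm
3–8 s: |Δx| = |5 − -7| = 12 cm
Total path = 43 cm; average speed = 43/8 = 5.375 cm/s.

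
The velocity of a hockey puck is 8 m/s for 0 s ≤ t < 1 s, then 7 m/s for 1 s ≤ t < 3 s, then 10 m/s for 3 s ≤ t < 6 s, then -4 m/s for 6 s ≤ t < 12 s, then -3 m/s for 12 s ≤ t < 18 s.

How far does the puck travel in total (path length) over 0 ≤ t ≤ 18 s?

Distance (not displacement) is the total path length: add the absolute areas under v-t.
0–1 s: |8| × 1 = 8 m
1–3 s: |7| × 2 = 14 m
3–6 s: |10| × 3 = 30 m
6–12 s: |-4| × 6 = 24 m
12–18 s: |-3| × 6 = 18 m
Total distance = 94 m

94 m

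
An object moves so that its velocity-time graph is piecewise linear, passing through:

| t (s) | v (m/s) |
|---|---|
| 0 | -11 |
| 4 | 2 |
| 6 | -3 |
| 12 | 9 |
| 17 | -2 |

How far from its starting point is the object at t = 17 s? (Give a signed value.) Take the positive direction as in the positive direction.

Net displacement equals the area under the velocity-time graph (areas below the axis count negative).
0–4 s: ½(-11 + 2)(4) = -18 m
4–6 s: ½(2 + -3)(2) = -1 m
6–12 s: ½(-3 + 9)(6) = 18 m
12–17 s: ½(9 + -2)(5) = 17.5 m
Net displacement = 16.5 m

16.5 m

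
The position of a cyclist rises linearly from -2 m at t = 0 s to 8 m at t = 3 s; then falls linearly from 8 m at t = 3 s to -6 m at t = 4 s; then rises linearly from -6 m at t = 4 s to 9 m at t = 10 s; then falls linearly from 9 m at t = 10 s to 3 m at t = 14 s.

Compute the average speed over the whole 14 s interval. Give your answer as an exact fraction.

45/14 m/s

Average speed = (total path length)/(elapsed time); on a piecewise-linear x-t graph the path length is Σ|Δx|.
0–3 s: |Δx| = |8 − -2| = 10 m
3–4 s: |Δx| = |-6 − 8| = 14 m
4–10 s: |Δx| = |9 − -6| = 15 m
10–14 s: |Δx| = |3 − 9| = 6 m
Total path = 45 m; average speed = 45/14 = 45/14 m/s.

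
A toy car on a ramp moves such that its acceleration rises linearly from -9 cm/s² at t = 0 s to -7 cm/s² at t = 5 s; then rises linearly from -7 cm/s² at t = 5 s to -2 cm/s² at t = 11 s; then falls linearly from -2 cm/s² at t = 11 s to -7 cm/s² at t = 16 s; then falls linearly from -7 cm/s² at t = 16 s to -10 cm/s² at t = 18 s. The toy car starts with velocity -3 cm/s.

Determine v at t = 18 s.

-109.5 cm/s

Δv equals the area under the a-t graph; then v = v₀ + Δv.
0–5 s: ½(-9 + -7)(5) = -40 cm/s
5–11 s: ½(-7 + -2)(6) = -27 cm/s
11–16 s: ½(-2 + -7)(5) = -22.5 cm/s
16–18 s: ½(-7 + -10)(2) = -17 cm/s
Δv = -106.5 cm/s, so v(18) = -3 + (-106.5) = -109.5 cm/s.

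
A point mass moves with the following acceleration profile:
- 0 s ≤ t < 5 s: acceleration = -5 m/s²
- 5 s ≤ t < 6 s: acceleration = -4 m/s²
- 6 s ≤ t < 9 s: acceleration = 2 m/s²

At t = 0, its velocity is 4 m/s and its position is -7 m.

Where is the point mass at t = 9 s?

On each constant-a segment, Δv = aΔt and Δx = v₀Δt + ½aΔt²; chain segment to segment.
0–5 s: v starts 4 m/s; Δx = 4·5 + ½·-5·5² = -42.5 m; v ends -21 m/s.
5–6 s: v starts -21 m/s; Δx = -21·1 + ½·-4·1² = -23 m; v ends -25 m/s.
6–9 s: v starts -25 m/s; Δx = -25·3 + ½·2·3² = -66 m; v ends -19 m/s.
x(9) = -7 + Σ Δx = -138.5 m.

-138.5 m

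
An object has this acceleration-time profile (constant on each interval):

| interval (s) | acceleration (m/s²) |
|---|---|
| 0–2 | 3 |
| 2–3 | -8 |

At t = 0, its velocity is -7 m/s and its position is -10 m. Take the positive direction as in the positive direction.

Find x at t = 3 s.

On each constant-a segment, Δv = aΔt and Δx = v₀Δt + ½aΔt²; chain segment to segment.
0–2 s: v starts -7 m/s; Δx = -7·2 + ½·3·2² = -8 m; v ends -1 m/s.
2–3 s: v starts -1 m/s; Δx = -1·1 + ½·-8·1² = -5 m; v ends -9 m/s.
x(3) = -10 + Σ Δx = -23 m.

-23 m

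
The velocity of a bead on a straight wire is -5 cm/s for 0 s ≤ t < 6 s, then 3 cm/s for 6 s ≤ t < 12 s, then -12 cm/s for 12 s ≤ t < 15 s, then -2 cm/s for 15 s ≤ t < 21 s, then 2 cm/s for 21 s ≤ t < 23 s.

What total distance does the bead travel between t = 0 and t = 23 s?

Distance (not displacement) is the total path length: add the absolute areas under v-t.
0–6 s: |-5| × 6 = 30 cm
6–12 s: |3| × 6 = 18 cm
12–15 s: |-12| × 3 = 36 cm
15–21 s: |-2| × 6 = 12 cm
21–23 s: |2| × 2 = 4 cm
Total distance = 100 cm

100 cm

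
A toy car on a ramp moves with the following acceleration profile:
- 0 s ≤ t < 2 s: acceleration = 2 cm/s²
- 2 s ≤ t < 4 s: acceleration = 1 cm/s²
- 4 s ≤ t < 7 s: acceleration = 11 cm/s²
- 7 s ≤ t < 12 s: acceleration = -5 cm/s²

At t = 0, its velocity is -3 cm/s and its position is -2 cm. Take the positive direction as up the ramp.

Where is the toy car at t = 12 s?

176 cm

On each constant-a segment, Δv = aΔt and Δx = v₀Δt + ½aΔt²; chain segment to segment.
0–2 s: v starts -3 cm/s; Δx = -3·2 + ½·2·2² = -2 cm; v ends 1 cm/s.
2–4 s: v starts 1 cm/s; Δx = 1·2 + ½·1·2² = 4 cm; v ends 3 cm/s.
4–7 s: v starts 3 cm/s; Δx = 3·3 + ½·11·3² = 58.5 cm; v ends 36 cm/s.
7–12 s: v starts 36 cm/s; Δx = 36·5 + ½·-5·5² = 117.5 cm; v ends 11 cm/s.
x(12) = -2 + Σ Δx = 176 cm.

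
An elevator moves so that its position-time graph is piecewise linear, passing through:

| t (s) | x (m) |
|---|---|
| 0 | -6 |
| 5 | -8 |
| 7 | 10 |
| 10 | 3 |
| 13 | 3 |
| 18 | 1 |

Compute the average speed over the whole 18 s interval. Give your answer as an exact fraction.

29/18 m/s

Average speed = (total path length)/(elapsed time); on a piecewise-linear x-t graph the path length is Σ|Δx|.
0–5 s: |Δx| = |-8 − -6| = 2 m
5–7 s: |Δx| = |10 − -8| = 18 m
7–10 s: |Δx| = |3 − 10| = 7 m
10–13 s: |Δx| = |3 − 3| = 0 m
13–18 s: |Δx| = |1 − 3| = 2 m
Total path = 29 m; average speed = 29/18 = 29/18 m/s.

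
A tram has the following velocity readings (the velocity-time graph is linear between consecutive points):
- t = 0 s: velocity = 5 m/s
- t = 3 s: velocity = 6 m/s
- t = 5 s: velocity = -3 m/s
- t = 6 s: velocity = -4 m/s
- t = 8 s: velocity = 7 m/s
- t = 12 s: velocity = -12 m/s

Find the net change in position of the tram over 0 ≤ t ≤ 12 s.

Displacement is the signed area under the v-t curve.
0–3 s: ½(5 + 6)(3) = 16.5 m
3–5 s: ½(6 + -3)(2) = 3 m
5–6 s: ½(-3 + -4)(1) = -3.5 m
6–8 s: ½(-4 + 7)(2) = 3 m
8–12 s: ½(7 + -12)(4) = -10 m
Net displacement = 9 m

9 m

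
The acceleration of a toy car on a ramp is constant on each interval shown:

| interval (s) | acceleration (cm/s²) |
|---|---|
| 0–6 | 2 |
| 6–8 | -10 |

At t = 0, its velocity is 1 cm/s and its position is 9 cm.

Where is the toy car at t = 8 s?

57 cm

On each constant-a segment, Δv = aΔt and Δx = v₀Δt + ½aΔt²; chain segment to segment.
0–6 s: v starts 1 cm/s; Δx = 1·6 + ½·2·6² = 42 cm; v ends 13 cm/s.
6–8 s: v starts 13 cm/s; Δx = 13·2 + ½·-10·2² = 6 cm; v ends -7 cm/s.
x(8) = 9 + Σ Δx = 57 cm.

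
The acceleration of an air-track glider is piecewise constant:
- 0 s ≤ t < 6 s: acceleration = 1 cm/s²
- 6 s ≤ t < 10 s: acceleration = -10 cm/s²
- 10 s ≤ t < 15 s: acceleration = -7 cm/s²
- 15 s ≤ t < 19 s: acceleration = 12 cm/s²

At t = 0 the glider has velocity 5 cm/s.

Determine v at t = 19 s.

-16 cm/s

Δv equals the area under the a-t graph; then v = v₀ + Δv.
0–6 s: 1 × 6 = 6 cm/s
6–10 s: -10 × 4 = -40 cm/s
10–15 s: -7 × 5 = -35 cm/s
15–19 s: 12 × 4 = 48 cm/s
Δv = -21 cm/s, so v(19) = 5 + (-21) = -16 cm/s.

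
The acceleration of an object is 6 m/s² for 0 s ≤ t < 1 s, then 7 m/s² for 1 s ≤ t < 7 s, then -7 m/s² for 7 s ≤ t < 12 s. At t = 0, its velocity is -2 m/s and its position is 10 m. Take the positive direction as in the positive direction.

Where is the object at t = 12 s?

303.5 m

On each constant-a segment, Δv = aΔt and Δx = v₀Δt + ½aΔt²; chain segment to segment.
0–1 s: v starts -2 m/s; Δx = -2·1 + ½·6·1² = 1 m; v ends 4 m/s.
1–7 s: v starts 4 m/s; Δx = 4·6 + ½·7·6² = 150 m; v ends 46 m/s.
7–12 s: v starts 46 m/s; Δx = 46·5 + ½·-7·5² = 142.5 m; v ends 11 m/s.
x(12) = 10 + Σ Δx = 303.5 m.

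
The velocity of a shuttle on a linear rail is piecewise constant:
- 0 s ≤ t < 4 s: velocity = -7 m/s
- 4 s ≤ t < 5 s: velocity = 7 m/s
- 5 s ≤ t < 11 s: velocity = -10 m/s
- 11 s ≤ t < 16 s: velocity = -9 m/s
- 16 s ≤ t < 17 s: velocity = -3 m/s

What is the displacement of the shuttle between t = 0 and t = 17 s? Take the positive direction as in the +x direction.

Net displacement equals the area under the velocity-time graph (areas below the axis count negative).
0–4 s: -7 × 4 = -28 m
4–5 s: 7 × 1 = 7 m
5–11 s: -10 × 6 = -60 m
11–16 s: -9 × 5 = -45 m
16–17 s: -3 × 1 = -3 m
Net displacement = -129 m

-129 m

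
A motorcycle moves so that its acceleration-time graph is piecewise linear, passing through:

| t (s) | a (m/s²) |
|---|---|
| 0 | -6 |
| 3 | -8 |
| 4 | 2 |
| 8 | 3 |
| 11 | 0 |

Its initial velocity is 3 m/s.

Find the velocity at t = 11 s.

Δv equals the area under the a-t graph; then v = v₀ + Δv.
0–3 s: ½(-6 + -8)(3) = -21 m/s
3–4 s: ½(-8 + 2)(1) = -3 m/s
4–8 s: ½(2 + 3)(4) = 10 m/s
8–11 s: ½(3 + 0)(3) = 4.5 m/s
Δv = -9.5 m/s, so v(11) = 3 + (-9.5) = -6.5 m/s.

-6.5 m/s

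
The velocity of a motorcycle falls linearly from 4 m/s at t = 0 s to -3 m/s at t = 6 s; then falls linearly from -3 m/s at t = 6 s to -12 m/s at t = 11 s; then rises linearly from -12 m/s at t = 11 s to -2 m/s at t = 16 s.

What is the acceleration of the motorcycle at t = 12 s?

2 m/s²

Acceleration is the slope of the v-t graph on 11–16 s: (-2 − -12)/(16 − 11) = 2 m/s².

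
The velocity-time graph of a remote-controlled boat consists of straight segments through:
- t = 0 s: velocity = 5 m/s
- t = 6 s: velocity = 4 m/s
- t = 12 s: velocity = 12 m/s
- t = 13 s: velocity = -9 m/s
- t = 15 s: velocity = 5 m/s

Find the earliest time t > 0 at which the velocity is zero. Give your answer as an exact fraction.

v changes sign on 12–13 s (from 12 to -9); the graph is linear there, so v = 0 at t = 12 + (-12)·(13 − 12)/(-9 − 12) = 88/7 s.

t = 88/7 s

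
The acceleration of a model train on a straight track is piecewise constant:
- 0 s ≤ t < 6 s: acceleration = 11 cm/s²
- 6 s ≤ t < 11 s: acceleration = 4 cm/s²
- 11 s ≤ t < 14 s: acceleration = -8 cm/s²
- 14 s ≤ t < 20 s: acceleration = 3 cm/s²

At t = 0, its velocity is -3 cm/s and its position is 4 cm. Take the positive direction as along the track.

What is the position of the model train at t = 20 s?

On each constant-a segment, Δv = aΔt and Δx = v₀Δt + ½aΔt²; chain segment to segment.
0–6 s: v starts -3 cm/s; Δx = -3·6 + ½·11·6² = 180 cm; v ends 63 cm/s.
6–11 s: v starts 63 cm/s; Δx = 63·5 + ½·4·5² = 365 cm; v ends 83 cm/s.
11–14 s: v starts 83 cm/s; Δx = 83·3 + ½·-8·3² = 213 cm; v ends 59 cm/s.
14–20 s: v starts 59 cm/s; Δx = 59·6 + ½·3·6² = 408 cm; v ends 77 cm/s.
x(20) = 4 + Σ Δx = 1170 cm.

1170 cm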